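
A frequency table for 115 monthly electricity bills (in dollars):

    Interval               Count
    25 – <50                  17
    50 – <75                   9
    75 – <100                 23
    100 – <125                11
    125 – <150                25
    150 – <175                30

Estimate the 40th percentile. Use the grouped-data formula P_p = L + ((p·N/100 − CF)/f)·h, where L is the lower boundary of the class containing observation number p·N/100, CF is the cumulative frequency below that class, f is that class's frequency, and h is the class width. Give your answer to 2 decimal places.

96.74

N = 115; target position k = 40/100 · 115 = 46.
Cumulative frequencies: 17, 26, 49, 60, 85, 115.
Observation 46 falls in the class 75 – <100.
L = 75, CF = 26, f = 23, h = 25.
P40 = 75 + ((46 − 26)/23)·25 = 75 + 21.7391 = 96.7391.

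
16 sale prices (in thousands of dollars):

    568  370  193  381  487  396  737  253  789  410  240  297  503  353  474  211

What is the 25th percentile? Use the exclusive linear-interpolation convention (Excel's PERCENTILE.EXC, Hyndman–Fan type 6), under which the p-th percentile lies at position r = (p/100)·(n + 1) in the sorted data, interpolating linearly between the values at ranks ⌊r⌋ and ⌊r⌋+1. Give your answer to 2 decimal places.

Sorted: 193, 211, 240, 253, 297, 353, 370, 381, 396, 410, 474, 487, 503, 568, 737, 789.
n = 16.
r = (25/100)·(16 + 1) = 4.25.
Rank 4 is 253 and rank 5 is 297.
Interpolate: 253 + 0.25·(297 − 253) = 253 + 0.25·44 = 264.

264.00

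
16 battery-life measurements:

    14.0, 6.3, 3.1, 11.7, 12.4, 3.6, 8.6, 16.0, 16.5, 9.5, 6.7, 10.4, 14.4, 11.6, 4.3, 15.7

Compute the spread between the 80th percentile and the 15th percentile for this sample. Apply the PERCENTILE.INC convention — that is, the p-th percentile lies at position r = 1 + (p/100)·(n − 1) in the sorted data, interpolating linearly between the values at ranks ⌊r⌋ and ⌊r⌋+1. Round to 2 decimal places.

9.60

Sorted: 3.1, 3.6, 4.3, 6.3, 6.7, 8.6, 9.5, 10.4, 11.6, 11.7, 12.4, 14.0, 14.4, 15.7, 16.0, 16.5.
n = 16.
P15: r = 3.25; ranks 3–4 are 4.3, 6.3; interpolating gives 4.8.
P80: r = 13 (integer) → 14.4.
Difference: 14.4 − 4.8 = 9.6.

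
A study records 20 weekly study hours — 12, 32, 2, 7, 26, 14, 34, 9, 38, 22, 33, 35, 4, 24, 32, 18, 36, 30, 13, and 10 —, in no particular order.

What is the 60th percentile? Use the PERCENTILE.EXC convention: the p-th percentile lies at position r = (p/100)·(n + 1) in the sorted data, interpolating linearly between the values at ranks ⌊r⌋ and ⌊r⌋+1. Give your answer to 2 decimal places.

28.40

Sorted: 2, 4, 7, 9, 10, 12, 13, 14, 18, 22, 24, 26, 30, 32, 32, 33, 34, 35, 36, 38.
n = 20.
r = (60/100)·(20 + 1) = 12.6.
Rank 12 is 26 and rank 13 is 30.
Interpolate: 26 + 0.6·(30 − 26) = 26 + 0.6·4 = 28.4.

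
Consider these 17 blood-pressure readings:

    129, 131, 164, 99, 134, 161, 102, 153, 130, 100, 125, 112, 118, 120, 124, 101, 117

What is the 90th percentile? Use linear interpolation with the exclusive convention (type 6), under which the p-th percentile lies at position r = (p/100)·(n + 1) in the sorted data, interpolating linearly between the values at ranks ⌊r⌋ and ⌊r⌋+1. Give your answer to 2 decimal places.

Sorted: 99, 100, 101, 102, 112, 117, 118, 120, 124, 125, 129, 130, 131, 134, 153, 161, 164.
n = 17.
r = (90/100)·(17 + 1) = 16.2.
Rank 16 is 161 and rank 17 is 164.
Interpolate: 161 + 0.2·(164 − 161) = 161 + 0.2·3 = 161.6.

161.60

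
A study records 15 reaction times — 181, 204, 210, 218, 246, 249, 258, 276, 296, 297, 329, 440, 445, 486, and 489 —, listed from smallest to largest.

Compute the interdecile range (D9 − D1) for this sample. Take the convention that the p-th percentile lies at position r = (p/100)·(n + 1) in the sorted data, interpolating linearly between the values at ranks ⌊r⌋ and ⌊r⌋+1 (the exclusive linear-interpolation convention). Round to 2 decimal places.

n = 15.
P10: r = 1.6; ranks 1–2 are 181, 204; interpolating gives 194.8.
P90: r = 14.4; ranks 14–15 are 486, 489; interpolating gives 487.2.
Difference: 487.2 − 194.8 = 292.4.

292.40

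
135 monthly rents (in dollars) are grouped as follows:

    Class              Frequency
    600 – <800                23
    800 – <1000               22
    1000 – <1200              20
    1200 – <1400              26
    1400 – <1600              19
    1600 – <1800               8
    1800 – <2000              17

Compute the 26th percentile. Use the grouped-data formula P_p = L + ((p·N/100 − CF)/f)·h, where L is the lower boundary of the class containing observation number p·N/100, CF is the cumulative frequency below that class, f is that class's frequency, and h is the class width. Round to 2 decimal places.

910.00

N = 135; target position k = 26/100 · 135 = 35.1.
Cumulative frequencies: 23, 45, 65, 91, 110, 118, 135.
Observation 35.1 falls in the class 800 – <1000.
L = 800, CF = 23, f = 22, h = 200.
P26 = 800 + ((35.1 − 23)/22)·200 = 800 + 110 = 910.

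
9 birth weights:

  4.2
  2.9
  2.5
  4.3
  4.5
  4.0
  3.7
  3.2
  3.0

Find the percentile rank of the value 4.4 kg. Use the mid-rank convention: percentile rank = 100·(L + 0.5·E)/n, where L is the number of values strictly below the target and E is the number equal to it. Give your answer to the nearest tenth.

88.9

Sorted: 2.5, 2.9, 3.0, 3.2, 3.7, 4.0, 4.2, 4.3, 4.5.
Count below 4.4: L = 8; count equal: E = 0; n = 9.
Percentile rank = 100·(8 + 0.5·0)/9 = 100·8/9 = 88.89.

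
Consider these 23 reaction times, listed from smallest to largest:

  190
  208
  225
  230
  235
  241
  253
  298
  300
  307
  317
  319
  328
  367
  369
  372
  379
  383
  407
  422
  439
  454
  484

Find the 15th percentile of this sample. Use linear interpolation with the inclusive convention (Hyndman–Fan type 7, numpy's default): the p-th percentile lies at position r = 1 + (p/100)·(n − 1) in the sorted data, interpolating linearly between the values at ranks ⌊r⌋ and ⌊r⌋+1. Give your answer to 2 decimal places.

n = 23.
r = 1 + (15/100)·(23 − 1) = 1 + 3.3 = 4.3.
Rank 4 is 230 and rank 5 is 235.
Interpolate: 230 + 0.3·(235 − 230) = 230 + 0.3·5 = 231.5.

231.50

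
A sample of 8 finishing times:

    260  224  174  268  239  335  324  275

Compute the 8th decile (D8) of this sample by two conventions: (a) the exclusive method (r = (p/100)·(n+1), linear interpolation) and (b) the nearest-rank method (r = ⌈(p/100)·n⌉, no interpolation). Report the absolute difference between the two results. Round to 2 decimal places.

Sorted: 174, 224, 239, 260, 268, 275, 324, 335.
n = 8.
(a) r = 7.2; between ranks 7 (324) and 8 (335): 326.2.
(b) the nearest-rank method: rank 7 → 324.
|326.2 − 324| = 2.2.

2.20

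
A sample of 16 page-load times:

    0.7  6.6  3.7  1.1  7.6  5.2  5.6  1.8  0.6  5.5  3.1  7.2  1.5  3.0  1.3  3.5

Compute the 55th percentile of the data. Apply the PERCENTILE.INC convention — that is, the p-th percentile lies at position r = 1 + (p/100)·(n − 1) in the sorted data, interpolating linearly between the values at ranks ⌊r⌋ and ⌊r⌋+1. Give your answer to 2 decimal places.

Sorted: 0.6, 0.7, 1.1, 1.3, 1.5, 1.8, 3.0, 3.1, 3.5, 3.7, 5.2, 5.5, 5.6, 6.6, 7.2, 7.6.
n = 16.
r = 1 + (55/100)·(16 − 1) = 1 + 8.25 = 9.25.
Rank 9 is 3.5 and rank 10 is 3.7.
Interpolate: 3.5 + 0.25·(3.7 − 3.5) = 3.5 + 0.25·0.2 = 3.55.

3.55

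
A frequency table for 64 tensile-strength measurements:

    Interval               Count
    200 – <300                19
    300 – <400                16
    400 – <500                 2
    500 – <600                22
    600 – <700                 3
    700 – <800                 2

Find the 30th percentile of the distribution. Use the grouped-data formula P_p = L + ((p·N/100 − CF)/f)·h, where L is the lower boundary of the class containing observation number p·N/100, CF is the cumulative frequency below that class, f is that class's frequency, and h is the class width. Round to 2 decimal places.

301.25

N = 64; target position k = 30/100 · 64 = 19.2.
Cumulative frequencies: 19, 35, 37, 59, 62, 64.
Observation 19.2 falls in the class 300 – <400.
L = 300, CF = 19, f = 16, h = 100.
P30 = 300 + ((19.2 − 19)/16)·100 = 300 + 1.25 = 301.25.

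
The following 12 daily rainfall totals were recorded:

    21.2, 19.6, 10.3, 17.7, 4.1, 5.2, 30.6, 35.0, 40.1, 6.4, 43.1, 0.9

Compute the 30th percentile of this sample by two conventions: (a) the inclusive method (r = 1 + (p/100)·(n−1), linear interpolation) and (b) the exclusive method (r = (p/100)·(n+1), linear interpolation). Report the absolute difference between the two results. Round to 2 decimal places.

1.29

Sorted: 0.9, 4.1, 5.2, 6.4, 10.3, 17.7, 19.6, 21.2, 30.6, 35.0, 40.1, 43.1.
n = 12.
(a) r = 4.3; between ranks 4 (6.4) and 5 (10.3): 7.57.
(b) r = 3.9; between ranks 3 (5.2) and 4 (6.4): 6.28.
|7.57 − 6.28| = 1.29.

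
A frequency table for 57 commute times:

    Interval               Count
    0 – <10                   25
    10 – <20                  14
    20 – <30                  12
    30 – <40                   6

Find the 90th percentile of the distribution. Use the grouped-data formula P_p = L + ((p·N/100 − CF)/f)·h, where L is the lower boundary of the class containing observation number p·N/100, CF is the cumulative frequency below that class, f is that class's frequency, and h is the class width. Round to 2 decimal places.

N = 57; target position k = 90/100 · 57 = 51.3.
Cumulative frequencies: 25, 39, 51, 57.
Observation 51.3 falls in the class 30 – <40.
L = 30, CF = 51, f = 6, h = 10.
P90 = 30 + ((51.3 − 51)/6)·10 = 30 + 0.5 = 30.5.

30.50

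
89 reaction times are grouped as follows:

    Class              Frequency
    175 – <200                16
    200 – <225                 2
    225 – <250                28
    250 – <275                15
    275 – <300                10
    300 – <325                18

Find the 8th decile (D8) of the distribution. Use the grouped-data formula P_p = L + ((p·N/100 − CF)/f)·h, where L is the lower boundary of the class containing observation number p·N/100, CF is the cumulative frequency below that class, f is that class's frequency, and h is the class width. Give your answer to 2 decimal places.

N = 89; target position k = 80/100 · 89 = 71.2.
Cumulative frequencies: 16, 18, 46, 61, 71, 89.
Observation 71.2 falls in the class 300 – <325.
L = 300, CF = 71, f = 18, h = 25.
P80 = 300 + ((71.2 − 71)/18)·25 = 300 + 0.277778 = 300.278.

300.28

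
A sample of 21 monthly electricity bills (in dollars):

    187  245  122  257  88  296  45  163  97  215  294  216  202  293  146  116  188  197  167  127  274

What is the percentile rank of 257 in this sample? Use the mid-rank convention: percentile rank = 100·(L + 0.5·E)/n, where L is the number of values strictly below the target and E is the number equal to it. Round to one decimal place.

Sorted: 45, 88, 97, 116, 122, 127, 146, 163, 167, 187, 188, 197, 202, 215, 216, 245, 257, 274, 293, 294, 296.
Count below 257: L = 16; count equal: E = 1; n = 21.
Percentile rank = 100·(16 + 0.5·1)/21 = 100·16.5/21 = 78.57.

78.6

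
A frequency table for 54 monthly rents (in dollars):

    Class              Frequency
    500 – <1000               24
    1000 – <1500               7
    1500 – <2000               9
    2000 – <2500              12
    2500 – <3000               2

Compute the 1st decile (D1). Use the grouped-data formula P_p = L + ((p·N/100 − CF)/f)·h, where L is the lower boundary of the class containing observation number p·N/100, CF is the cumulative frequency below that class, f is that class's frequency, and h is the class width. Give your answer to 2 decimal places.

612.50

N = 54; target position k = 10/100 · 54 = 5.4.
Cumulative frequencies: 24, 31, 40, 52, 54.
Observation 5.4 falls in the class 500 – <1000.
L = 500, CF = 0, f = 24, h = 500.
P10 = 500 + ((5.4 − 0)/24)·500 = 500 + 112.5 = 612.5.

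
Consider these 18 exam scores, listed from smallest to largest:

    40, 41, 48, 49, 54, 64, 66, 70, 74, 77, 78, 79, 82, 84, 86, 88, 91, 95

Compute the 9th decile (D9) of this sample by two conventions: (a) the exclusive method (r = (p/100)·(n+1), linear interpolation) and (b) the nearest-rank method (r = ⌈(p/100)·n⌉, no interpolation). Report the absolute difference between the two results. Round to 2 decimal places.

0.40

n = 18.
(a) r = 17.1; between ranks 17 (91) and 18 (95): 91.4.
(b) the nearest-rank method: rank 17 → 91.
|91.4 − 91| = 0.4.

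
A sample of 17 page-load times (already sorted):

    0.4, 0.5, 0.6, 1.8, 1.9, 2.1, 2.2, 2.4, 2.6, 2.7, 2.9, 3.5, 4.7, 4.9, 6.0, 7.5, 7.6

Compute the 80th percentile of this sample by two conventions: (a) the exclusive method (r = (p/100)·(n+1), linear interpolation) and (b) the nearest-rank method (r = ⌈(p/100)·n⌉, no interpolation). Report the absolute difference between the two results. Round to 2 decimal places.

n = 17.
(a) r = 14.4; between ranks 14 (4.9) and 15 (6.0): 5.34.
(b) the nearest-rank method: rank 14 → 4.9.
|5.34 − 4.9| = 0.44.

0.44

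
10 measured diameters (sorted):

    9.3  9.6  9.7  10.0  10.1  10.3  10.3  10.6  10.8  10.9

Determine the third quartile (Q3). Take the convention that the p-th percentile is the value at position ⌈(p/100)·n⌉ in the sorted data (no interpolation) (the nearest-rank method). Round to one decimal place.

n = 10.
Position = ⌈75/100 · 10⌉ = ⌈7.5⌉ = 8.
The value at rank 8 is 10.6.

10.6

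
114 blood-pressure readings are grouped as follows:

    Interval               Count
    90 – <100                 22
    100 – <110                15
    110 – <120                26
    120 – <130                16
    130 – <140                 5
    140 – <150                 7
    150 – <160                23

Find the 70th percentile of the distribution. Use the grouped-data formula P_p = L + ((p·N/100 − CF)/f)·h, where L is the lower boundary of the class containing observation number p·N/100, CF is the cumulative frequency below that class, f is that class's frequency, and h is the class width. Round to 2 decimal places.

131.60

N = 114; target position k = 70/100 · 114 = 79.8.
Cumulative frequencies: 22, 37, 63, 79, 84, 91, 114.
Observation 79.8 falls in the class 130 – <140.
L = 130, CF = 79, f = 5, h = 10.
P70 = 130 + ((79.8 − 79)/5)·10 = 130 + 1.6 = 131.6.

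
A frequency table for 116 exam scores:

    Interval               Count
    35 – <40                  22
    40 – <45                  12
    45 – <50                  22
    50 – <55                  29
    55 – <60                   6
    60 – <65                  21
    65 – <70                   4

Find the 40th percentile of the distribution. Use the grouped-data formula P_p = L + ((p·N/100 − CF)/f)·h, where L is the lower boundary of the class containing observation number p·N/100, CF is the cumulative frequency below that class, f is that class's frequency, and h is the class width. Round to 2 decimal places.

47.82

N = 116; target position k = 40/100 · 116 = 46.4.
Cumulative frequencies: 22, 34, 56, 85, 91, 112, 116.
Observation 46.4 falls in the class 45 – <50.
L = 45, CF = 34, f = 22, h = 5.
P40 = 45 + ((46.4 − 34)/22)·5 = 45 + 2.81818 = 47.8182.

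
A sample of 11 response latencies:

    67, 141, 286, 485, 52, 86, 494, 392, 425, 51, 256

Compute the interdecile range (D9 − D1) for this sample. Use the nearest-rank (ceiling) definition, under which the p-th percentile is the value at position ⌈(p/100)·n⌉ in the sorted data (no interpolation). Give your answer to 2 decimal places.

433.00

Sorted: 51, 52, 67, 86, 141, 256, 286, 392, 425, 485, 494.
n = 11.
P10: rank ⌈10/100·11⌉ = 2 → 52.
P90: rank ⌈90/100·11⌉ = 10 → 485.
Difference: 485 − 52 = 433.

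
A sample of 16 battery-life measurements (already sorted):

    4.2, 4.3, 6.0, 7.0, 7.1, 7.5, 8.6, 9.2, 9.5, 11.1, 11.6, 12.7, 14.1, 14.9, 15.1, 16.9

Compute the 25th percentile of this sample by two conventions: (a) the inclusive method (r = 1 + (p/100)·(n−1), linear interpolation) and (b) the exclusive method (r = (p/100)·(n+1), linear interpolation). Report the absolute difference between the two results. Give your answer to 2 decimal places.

0.05

n = 16.
(a) r = 4.75; between ranks 4 (7.0) and 5 (7.1): 7.075.
(b) r = 4.25; between ranks 4 (7.0) and 5 (7.1): 7.025.
|7.075 − 7.025| = 0.05.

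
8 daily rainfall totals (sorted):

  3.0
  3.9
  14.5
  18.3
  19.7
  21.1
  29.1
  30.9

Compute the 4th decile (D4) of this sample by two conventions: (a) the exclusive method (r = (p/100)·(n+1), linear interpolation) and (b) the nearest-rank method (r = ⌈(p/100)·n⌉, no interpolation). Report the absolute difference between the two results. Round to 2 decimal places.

1.52

n = 8.
(a) r = 3.6; between ranks 3 (14.5) and 4 (18.3): 16.78.
(b) the nearest-rank method: rank 4 → 18.3.
|16.78 − 18.3| = 1.52.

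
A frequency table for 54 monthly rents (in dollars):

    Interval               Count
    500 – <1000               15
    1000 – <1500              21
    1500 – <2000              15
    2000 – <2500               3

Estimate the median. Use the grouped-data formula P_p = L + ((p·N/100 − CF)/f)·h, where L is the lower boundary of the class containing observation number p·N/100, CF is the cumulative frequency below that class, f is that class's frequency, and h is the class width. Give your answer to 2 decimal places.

N = 54; target position k = 50/100 · 54 = 27.
Cumulative frequencies: 15, 36, 51, 54.
Observation 27 falls in the class 1000 – <1500.
L = 1000, CF = 15, f = 21, h = 500.
P50 = 1000 + ((27 − 15)/21)·500 = 1000 + 285.714 = 1285.71.

1285.71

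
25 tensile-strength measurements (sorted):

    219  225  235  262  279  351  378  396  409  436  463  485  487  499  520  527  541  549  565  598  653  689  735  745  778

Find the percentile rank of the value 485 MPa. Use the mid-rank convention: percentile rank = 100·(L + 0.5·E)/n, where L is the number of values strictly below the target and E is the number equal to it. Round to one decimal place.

Count below 485: L = 11; count equal: E = 1; n = 25.
Percentile rank = 100·(11 + 0.5·1)/25 = 100·11.5/25 = 46.

46.0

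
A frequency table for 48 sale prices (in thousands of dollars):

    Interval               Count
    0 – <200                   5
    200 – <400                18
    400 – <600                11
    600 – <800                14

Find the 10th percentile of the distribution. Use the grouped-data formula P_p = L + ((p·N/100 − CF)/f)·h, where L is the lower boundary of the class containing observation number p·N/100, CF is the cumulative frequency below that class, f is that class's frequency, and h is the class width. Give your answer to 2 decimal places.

192.00

N = 48; target position k = 10/100 · 48 = 4.8.
Cumulative frequencies: 5, 23, 34, 48.
Observation 4.8 falls in the class 0 – <200.
L = 0, CF = 0, f = 5, h = 200.
P10 = 0 + ((4.8 − 0)/5)·200 = 0 + 192 = 192.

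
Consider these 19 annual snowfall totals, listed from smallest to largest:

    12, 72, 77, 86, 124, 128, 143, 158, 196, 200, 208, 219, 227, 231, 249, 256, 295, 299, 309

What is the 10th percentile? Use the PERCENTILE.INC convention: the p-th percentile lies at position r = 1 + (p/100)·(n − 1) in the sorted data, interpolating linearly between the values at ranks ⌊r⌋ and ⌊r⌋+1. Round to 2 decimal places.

76.00

n = 19.
r = 1 + (10/100)·(19 − 1) = 1 + 1.8 = 2.8.
Rank 2 is 72 and rank 3 is 77.
Interpolate: 72 + 0.8·(77 − 72) = 72 + 0.8·5 = 76.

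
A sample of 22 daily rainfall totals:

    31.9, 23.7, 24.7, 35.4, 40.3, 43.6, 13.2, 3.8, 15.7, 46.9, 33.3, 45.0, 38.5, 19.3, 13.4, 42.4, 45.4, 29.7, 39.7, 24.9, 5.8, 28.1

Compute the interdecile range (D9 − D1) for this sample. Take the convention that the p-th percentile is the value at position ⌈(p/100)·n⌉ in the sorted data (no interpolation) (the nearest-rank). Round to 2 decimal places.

Sorted: 3.8, 5.8, 13.2, 13.4, 15.7, 19.3, 23.7, 24.7, 24.9, 28.1, 29.7, 31.9, 33.3, 35.4, 38.5, 39.7, 40.3, 42.4, 43.6, 45.0, 45.4, 46.9.
n = 22.
P10: rank ⌈10/100·22⌉ = 3 → 13.2.
P90: rank ⌈90/100·22⌉ = 20 → 45.
Difference: 45 − 13.2 = 31.8.

31.80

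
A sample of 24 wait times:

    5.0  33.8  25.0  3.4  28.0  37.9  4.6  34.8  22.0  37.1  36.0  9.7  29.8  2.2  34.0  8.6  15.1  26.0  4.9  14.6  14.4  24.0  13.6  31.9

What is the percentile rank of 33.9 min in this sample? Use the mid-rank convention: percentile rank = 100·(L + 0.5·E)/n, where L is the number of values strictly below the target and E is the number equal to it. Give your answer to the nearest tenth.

Sorted: 2.2, 3.4, 4.6, 4.9, 5.0, 8.6, 9.7, 13.6, 14.4, 14.6, 15.1, 22.0, 24.0, 25.0, 26.0, 28.0, 29.8, 31.9, 33.8, 34.0, 34.8, 36.0, 37.1, 37.9.
Count below 33.9: L = 19; count equal: E = 0; n = 24.
Percentile rank = 100·(19 + 0.5·0)/24 = 100·19/24 = 79.17.

79.2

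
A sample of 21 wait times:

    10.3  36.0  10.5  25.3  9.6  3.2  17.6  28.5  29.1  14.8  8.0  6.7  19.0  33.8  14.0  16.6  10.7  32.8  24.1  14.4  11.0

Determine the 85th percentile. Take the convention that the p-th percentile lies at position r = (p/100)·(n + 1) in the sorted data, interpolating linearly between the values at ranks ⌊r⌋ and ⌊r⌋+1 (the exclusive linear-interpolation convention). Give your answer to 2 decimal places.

Sorted: 3.2, 6.7, 8.0, 9.6, 10.3, 10.5, 10.7, 11.0, 14.0, 14.4, 14.8, 16.6, 17.6, 19.0, 24.1, 25.3, 28.5, 29.1, 32.8, 33.8, 36.0.
n = 21.
r = (85/100)·(21 + 1) = 18.7.
Rank 18 is 29.1 and rank 19 is 32.8.
Interpolate: 29.1 + 0.7·(32.8 − 29.1) = 29.1 + 0.7·3.7 = 31.69.

31.69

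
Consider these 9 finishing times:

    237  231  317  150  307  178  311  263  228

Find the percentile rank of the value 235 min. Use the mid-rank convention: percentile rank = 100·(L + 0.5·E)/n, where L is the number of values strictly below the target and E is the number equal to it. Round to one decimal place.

Sorted: 150, 178, 228, 231, 237, 263, 307, 311, 317.
Count below 235: L = 4; count equal: E = 0; n = 9.
Percentile rank = 100·(4 + 0.5·0)/9 = 100·4/9 = 44.44.

44.4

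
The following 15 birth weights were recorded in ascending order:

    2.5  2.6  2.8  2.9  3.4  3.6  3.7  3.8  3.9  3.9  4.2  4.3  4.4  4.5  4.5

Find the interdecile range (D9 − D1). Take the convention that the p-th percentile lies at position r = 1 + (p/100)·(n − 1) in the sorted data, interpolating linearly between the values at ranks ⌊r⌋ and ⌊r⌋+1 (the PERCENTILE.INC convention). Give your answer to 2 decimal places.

1.78

n = 15.
P10: r = 2.4; ranks 2–3 are 2.6, 2.8; interpolating gives 2.68.
P90: r = 13.6; ranks 13–14 are 4.4, 4.5; interpolating gives 4.46.
Difference: 4.46 − 2.68 = 1.78.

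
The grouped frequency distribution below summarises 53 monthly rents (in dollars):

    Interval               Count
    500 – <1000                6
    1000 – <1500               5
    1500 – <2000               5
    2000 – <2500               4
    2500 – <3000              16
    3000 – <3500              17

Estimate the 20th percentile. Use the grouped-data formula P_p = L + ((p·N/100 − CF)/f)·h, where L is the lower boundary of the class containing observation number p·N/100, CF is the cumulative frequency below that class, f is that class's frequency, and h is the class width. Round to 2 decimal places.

N = 53; target position k = 20/100 · 53 = 10.6.
Cumulative frequencies: 6, 11, 16, 20, 36, 53.
Observation 10.6 falls in the class 1000 – <1500.
L = 1000, CF = 6, f = 5, h = 500.
P20 = 1000 + ((10.6 − 6)/5)·500 = 1000 + 460 = 1460.

1460.00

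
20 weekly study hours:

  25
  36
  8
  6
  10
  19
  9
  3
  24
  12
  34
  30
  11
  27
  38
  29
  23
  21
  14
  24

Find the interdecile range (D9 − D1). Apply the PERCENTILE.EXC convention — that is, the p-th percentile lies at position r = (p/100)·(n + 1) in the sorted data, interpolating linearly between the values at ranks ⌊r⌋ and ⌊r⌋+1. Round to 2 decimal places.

29.60

Sorted: 3, 6, 8, 9, 10, 11, 12, 14, 19, 21, 23, 24, 24, 25, 27, 29, 30, 34, 36, 38.
n = 20.
P10: r = 2.1; ranks 2–3 are 6, 8; interpolating gives 6.2.
P90: r = 18.9; ranks 18–19 are 34, 36; interpolating gives 35.8.
Difference: 35.8 − 6.2 = 29.6.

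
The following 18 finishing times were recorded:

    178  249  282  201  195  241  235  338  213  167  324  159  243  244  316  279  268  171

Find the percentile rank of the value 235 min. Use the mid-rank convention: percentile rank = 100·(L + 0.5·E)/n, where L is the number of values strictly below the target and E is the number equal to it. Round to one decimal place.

41.7

Sorted: 159, 167, 171, 178, 195, 201, 213, 235, 241, 243, 244, 249, 268, 279, 282, 316, 324, 338.
Count below 235: L = 7; count equal: E = 1; n = 18.
Percentile rank = 100·(7 + 0.5·1)/18 = 100·7.5/18 = 41.67.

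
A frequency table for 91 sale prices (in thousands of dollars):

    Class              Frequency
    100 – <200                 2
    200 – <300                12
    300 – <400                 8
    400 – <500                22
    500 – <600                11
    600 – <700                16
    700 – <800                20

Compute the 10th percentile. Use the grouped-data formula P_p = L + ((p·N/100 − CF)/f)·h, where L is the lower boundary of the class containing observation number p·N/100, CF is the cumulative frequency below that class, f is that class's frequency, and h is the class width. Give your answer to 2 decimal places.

259.17

N = 91; target position k = 10/100 · 91 = 9.1.
Cumulative frequencies: 2, 14, 22, 44, 55, 71, 91.
Observation 9.1 falls in the class 200 – <300.
L = 200, CF = 2, f = 12, h = 100.
P10 = 200 + ((9.1 − 2)/12)·100 = 200 + 59.1667 = 259.167.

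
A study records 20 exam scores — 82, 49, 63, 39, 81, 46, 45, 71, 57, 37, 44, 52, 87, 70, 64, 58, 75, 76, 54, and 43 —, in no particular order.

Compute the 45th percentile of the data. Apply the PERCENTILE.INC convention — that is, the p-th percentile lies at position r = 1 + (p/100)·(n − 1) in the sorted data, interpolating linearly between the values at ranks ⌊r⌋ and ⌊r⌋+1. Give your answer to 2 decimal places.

55.65

Sorted: 37, 39, 43, 44, 45, 46, 49, 52, 54, 57, 58, 63, 64, 70, 71, 75, 76, 81, 82, 87.
n = 20.
r = 1 + (45/100)·(20 − 1) = 1 + 8.55 = 9.55.
Rank 9 is 54 and rank 10 is 57.
Interpolate: 54 + 0.55·(57 − 54) = 54 + 0.55·3 = 55.65.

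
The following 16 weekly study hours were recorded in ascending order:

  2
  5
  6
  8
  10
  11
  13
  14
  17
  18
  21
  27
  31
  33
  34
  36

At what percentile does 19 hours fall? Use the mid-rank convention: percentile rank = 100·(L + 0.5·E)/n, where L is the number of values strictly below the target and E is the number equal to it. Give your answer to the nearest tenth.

62.5

Count below 19: L = 10; count equal: E = 0; n = 16.
Percentile rank = 100·(10 + 0.5·0)/16 = 100·10/16 = 62.5.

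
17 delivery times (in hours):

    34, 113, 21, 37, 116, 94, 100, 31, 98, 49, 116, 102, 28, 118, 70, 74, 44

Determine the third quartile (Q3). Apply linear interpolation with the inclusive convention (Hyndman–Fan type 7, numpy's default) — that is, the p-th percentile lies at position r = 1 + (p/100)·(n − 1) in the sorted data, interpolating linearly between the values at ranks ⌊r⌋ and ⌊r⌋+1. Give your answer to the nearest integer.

102

Sorted: 21, 28, 31, 34, 37, 44, 49, 70, 74, 94, 98, 100, 102, 113, 116, 116, 118.
n = 17.
r = 1 + (75/100)·(17 − 1) = 1 + 12 = 13.
r is an integer, so P75 is the value at rank 13: 102.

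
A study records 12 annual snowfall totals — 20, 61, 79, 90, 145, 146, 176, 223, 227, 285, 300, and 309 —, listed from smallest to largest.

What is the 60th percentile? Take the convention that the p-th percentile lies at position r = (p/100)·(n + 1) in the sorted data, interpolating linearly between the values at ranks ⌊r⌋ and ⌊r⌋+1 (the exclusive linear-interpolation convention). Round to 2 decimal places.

n = 12.
r = (60/100)·(12 + 1) = 7.8.
Rank 7 is 176 and rank 8 is 223.
Interpolate: 176 + 0.8·(223 − 176) = 176 + 0.8·47 = 213.6.

213.60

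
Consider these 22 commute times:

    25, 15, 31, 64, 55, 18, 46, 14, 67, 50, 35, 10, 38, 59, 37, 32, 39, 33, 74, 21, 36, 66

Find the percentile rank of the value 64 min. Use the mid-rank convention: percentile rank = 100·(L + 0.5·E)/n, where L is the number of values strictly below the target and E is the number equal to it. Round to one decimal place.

84.1

Sorted: 10, 14, 15, 18, 21, 25, 31, 32, 33, 35, 36, 37, 38, 39, 46, 50, 55, 59, 64, 66, 67, 74.
Count below 64: L = 18; count equal: E = 1; n = 22.
Percentile rank = 100·(18 + 0.5·1)/22 = 100·18.5/22 = 84.09.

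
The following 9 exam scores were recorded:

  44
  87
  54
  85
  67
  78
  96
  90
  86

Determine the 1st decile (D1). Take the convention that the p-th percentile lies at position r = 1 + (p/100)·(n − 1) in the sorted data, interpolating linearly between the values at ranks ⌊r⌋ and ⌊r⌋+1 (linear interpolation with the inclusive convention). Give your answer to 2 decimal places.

52.00

Sorted: 44, 54, 67, 78, 85, 86, 87, 90, 96.
n = 9.
r = 1 + (10/100)·(9 − 1) = 1 + 0.8 = 1.8.
Rank 1 is 44 and rank 2 is 54.
Interpolate: 44 + 0.8·(54 − 44) = 44 + 0.8·10 = 52.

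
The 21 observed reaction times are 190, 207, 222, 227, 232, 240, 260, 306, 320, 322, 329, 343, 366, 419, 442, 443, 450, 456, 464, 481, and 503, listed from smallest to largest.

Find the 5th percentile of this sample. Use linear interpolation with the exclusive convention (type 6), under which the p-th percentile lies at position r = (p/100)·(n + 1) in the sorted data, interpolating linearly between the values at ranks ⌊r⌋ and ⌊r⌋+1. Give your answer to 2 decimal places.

191.70

n = 21.
r = (5/100)·(21 + 1) = 1.1.
Rank 1 is 190 and rank 2 is 207.
Interpolate: 190 + 0.1·(207 − 190) = 190 + 0.1·17 = 191.7.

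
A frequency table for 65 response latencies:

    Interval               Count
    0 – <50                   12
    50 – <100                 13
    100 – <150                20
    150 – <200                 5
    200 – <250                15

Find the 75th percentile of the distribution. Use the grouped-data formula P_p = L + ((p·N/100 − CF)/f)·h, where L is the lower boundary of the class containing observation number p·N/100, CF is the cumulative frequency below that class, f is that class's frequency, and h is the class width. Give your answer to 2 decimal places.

187.50

N = 65; target position k = 75/100 · 65 = 48.75.
Cumulative frequencies: 12, 25, 45, 50, 65.
Observation 48.75 falls in the class 150 – <200.
L = 150, CF = 45, f = 5, h = 50.
P75 = 150 + ((48.75 − 45)/5)·50 = 150 + 37.5 = 187.5.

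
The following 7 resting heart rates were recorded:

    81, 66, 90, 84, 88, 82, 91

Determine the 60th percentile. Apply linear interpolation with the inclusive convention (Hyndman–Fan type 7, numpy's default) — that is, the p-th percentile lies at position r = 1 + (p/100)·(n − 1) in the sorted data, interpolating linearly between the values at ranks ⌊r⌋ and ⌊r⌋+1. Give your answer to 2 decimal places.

Sorted: 66, 81, 82, 84, 88, 90, 91.
n = 7.
r = 1 + (60/100)·(7 − 1) = 1 + 3.6 = 4.6.
Rank 4 is 84 and rank 5 is 88.
Interpolate: 84 + 0.6·(88 − 84) = 84 + 0.6·4 = 86.4.

86.40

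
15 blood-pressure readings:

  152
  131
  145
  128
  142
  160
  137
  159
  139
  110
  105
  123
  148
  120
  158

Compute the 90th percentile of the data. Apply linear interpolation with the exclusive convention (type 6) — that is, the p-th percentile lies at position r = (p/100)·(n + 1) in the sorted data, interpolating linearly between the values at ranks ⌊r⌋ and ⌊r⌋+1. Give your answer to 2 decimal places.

159.40

Sorted: 105, 110, 120, 123, 128, 131, 137, 139, 142, 145, 148, 152, 158, 159, 160.
n = 15.
r = (90/100)·(15 + 1) = 14.4.
Rank 14 is 159 and rank 15 is 160.
Interpolate: 159 + 0.4·(160 − 159) = 159 + 0.4·1 = 159.4.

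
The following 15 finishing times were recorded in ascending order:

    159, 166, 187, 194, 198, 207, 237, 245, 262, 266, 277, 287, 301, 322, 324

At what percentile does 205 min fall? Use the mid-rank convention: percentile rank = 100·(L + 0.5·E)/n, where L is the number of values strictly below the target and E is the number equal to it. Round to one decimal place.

Count below 205: L = 5; count equal: E = 0; n = 15.
Percentile rank = 100·(5 + 0.5·0)/15 = 100·5/15 = 33.33.

33.3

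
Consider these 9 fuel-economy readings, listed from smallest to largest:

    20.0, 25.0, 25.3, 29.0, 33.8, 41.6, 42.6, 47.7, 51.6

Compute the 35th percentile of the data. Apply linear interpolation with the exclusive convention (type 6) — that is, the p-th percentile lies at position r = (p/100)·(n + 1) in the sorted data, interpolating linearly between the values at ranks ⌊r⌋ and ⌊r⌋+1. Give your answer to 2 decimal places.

27.15

n = 9.
r = (35/100)·(9 + 1) = 3.5.
Rank 3 is 25.3 and rank 4 is 29.0.
Interpolate: 25.3 + 0.5·(29.0 − 25.3) = 25.3 + 0.5·3.7 = 27.15.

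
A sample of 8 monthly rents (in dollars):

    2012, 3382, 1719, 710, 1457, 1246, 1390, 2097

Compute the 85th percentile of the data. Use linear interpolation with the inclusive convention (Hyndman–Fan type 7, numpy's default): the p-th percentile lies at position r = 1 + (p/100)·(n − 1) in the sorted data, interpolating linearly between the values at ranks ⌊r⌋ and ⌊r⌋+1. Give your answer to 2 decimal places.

2092.75

Sorted: 710, 1246, 1390, 1457, 1719, 2012, 2097, 3382.
n = 8.
r = 1 + (85/100)·(8 − 1) = 1 + 5.95 = 6.95.
Rank 6 is 2012 and rank 7 is 2097.
Interpolate: 2012 + 0.95·(2097 − 2012) = 2012 + 0.95·85 = 2092.75.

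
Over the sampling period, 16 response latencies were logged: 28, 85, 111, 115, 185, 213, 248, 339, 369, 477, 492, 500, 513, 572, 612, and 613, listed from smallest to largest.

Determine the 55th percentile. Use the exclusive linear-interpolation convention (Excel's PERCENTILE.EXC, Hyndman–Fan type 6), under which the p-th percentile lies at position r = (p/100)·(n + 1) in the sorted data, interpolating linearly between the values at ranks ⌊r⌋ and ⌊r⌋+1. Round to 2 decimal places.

n = 16.
r = (55/100)·(16 + 1) = 9.35.
Rank 9 is 369 and rank 10 is 477.
Interpolate: 369 + 0.35·(477 − 369) = 369 + 0.35·108 = 406.8.

406.80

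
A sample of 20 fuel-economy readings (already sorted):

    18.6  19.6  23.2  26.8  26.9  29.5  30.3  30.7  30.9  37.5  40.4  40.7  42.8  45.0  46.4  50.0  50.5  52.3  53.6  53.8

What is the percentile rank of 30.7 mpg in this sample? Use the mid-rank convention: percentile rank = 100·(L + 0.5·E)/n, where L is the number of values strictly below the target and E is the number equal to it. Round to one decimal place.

37.5

Count below 30.7: L = 7; count equal: E = 1; n = 20.
Percentile rank = 100·(7 + 0.5·1)/20 = 100·7.5/20 = 37.5.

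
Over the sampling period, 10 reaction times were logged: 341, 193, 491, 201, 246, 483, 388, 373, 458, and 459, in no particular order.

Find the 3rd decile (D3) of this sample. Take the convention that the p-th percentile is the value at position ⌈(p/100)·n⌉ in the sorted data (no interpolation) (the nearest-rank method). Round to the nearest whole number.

Sorted: 193, 201, 246, 341, 373, 388, 458, 459, 483, 491.
n = 10.
Position = ⌈30/100 · 10⌉ = ⌈3⌉ = 3.
The value at rank 3 is 246.

246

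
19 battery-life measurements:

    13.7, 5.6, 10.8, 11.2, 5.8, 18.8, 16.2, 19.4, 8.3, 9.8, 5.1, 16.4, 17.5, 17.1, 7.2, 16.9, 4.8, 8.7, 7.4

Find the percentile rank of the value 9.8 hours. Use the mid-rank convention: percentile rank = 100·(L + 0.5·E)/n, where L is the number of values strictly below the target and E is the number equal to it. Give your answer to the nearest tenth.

44.7

Sorted: 4.8, 5.1, 5.6, 5.8, 7.2, 7.4, 8.3, 8.7, 9.8, 10.8, 11.2, 13.7, 16.2, 16.4, 16.9, 17.1, 17.5, 18.8, 19.4.
Count below 9.8: L = 8; count equal: E = 1; n = 19.
Percentile rank = 100·(8 + 0.5·1)/19 = 100·8.5/19 = 44.74.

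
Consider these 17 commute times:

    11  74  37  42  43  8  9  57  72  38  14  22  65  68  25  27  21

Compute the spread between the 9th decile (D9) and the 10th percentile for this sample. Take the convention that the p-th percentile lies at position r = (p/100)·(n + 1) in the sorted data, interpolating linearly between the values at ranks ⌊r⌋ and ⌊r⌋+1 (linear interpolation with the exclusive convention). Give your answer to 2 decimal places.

63.60

Sorted: 8, 9, 11, 14, 21, 22, 25, 27, 37, 38, 42, 43, 57, 65, 68, 72, 74.
n = 17.
P10: r = 1.8; ranks 1–2 are 8, 9; interpolating gives 8.8.
P90: r = 16.2; ranks 16–17 are 72, 74; interpolating gives 72.4.
Difference: 72.4 − 8.8 = 63.6.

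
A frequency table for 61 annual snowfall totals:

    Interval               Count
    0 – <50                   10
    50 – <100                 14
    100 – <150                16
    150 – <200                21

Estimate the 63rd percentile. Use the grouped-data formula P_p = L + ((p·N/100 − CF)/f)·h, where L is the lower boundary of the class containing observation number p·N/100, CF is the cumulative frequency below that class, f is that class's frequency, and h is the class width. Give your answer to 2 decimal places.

N = 61; target position k = 63/100 · 61 = 38.43.
Cumulative frequencies: 10, 24, 40, 61.
Observation 38.43 falls in the class 100 – <150.
L = 100, CF = 24, f = 16, h = 50.
P63 = 100 + ((38.43 − 24)/16)·50 = 100 + 45.0938 = 145.094.

145.09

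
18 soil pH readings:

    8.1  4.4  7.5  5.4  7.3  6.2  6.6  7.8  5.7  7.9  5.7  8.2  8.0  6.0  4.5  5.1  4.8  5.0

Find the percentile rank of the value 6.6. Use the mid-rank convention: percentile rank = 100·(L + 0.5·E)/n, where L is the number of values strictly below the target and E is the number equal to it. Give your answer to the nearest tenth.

Sorted: 4.4, 4.5, 4.8, 5.0, 5.1, 5.4, 5.7, 5.7, 6.0, 6.2, 6.6, 7.3, 7.5, 7.8, 7.9, 8.0, 8.1, 8.2.
Count below 6.6: L = 10; count equal: E = 1; n = 18.
Percentile rank = 100·(10 + 0.5·1)/18 = 100·10.5/18 = 58.33.

58.3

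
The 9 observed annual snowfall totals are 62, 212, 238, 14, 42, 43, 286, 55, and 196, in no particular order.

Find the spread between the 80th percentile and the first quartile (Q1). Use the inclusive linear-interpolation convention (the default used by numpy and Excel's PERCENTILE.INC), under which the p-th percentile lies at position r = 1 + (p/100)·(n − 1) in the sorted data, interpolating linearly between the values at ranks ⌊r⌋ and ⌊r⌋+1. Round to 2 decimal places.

179.40

Sorted: 14, 42, 43, 55, 62, 196, 212, 238, 286.
n = 9.
P25: r = 3 (integer) → 43.
P80: r = 7.4; ranks 7–8 are 212, 238; interpolating gives 222.4.
Difference: 222.4 − 43 = 179.4.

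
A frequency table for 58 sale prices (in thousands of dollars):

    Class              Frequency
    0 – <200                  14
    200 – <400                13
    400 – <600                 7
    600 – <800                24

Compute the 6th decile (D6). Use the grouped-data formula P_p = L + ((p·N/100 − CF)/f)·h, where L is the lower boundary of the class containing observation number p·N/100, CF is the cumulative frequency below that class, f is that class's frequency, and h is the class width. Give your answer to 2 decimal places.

606.67

N = 58; target position k = 60/100 · 58 = 34.8.
Cumulative frequencies: 14, 27, 34, 58.
Observation 34.8 falls in the class 600 – <800.
L = 600, CF = 34, f = 24, h = 200.
P60 = 600 + ((34.8 − 34)/24)·200 = 600 + 6.66667 = 606.667.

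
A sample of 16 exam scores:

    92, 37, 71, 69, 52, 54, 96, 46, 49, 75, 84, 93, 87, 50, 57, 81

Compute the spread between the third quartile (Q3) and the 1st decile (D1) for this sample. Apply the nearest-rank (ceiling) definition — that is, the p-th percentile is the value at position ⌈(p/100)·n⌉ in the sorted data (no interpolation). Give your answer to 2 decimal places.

38.00

Sorted: 37, 46, 49, 50, 52, 54, 57, 69, 71, 75, 81, 84, 87, 92, 93, 96.
n = 16.
P10: rank ⌈10/100·16⌉ = 2 → 46.
P75: rank ⌈75/100·16⌉ = 12 → 84.
Difference: 84 − 46 = 38.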